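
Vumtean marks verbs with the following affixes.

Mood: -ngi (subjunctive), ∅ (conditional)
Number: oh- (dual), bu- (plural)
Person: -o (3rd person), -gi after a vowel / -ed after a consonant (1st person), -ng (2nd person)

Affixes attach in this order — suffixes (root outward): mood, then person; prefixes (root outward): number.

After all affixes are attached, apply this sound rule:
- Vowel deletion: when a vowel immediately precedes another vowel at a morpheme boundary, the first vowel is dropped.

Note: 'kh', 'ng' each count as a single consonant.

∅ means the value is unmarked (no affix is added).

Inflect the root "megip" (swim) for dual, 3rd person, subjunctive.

ohmegipngo

Attach mood subjunctive -ngi → megipngi.
Attach person 3rd person -o → megipngio.
Attach number dual oh- → ohmegipngio.
Apply vowel deletion: ohmegipngio → ohmegipngo.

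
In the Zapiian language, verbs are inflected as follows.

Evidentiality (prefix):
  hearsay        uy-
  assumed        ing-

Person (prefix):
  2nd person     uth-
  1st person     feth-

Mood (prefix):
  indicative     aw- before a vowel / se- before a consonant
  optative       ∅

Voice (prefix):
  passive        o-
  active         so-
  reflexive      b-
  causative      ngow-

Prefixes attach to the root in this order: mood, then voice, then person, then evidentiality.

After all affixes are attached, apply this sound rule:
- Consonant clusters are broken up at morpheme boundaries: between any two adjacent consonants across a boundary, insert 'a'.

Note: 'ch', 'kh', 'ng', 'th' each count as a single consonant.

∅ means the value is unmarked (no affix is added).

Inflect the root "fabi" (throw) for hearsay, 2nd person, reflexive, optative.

uyuthabafabi

mood = optative: zero marking, form stays fabi.
Attach voice reflexive b- → bfabi.
Attach person 2nd person uth- → uthbfabi.
Attach evidentiality hearsay uy- → uyuthbfabi.
Apply epenthesis: uyuthbfabi → uyuthabafabi.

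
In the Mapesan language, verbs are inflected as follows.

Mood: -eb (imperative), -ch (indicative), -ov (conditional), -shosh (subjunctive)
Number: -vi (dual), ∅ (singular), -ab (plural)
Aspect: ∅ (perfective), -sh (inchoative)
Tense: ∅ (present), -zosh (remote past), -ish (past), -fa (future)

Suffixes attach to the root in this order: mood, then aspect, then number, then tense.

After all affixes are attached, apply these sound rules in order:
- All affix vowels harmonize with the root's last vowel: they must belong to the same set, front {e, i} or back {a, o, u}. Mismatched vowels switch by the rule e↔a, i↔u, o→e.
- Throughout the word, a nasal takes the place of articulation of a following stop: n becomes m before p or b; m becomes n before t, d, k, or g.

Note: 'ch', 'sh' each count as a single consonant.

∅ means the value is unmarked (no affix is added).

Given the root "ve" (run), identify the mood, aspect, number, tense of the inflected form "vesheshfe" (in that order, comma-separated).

subjunctive, perfective, singular, future

Segment: ve-shosh-fa.
mood: -shosh → subjunctive.
aspect: ∅ → perfective.
number: ∅ → singular.
tense: -fa → future.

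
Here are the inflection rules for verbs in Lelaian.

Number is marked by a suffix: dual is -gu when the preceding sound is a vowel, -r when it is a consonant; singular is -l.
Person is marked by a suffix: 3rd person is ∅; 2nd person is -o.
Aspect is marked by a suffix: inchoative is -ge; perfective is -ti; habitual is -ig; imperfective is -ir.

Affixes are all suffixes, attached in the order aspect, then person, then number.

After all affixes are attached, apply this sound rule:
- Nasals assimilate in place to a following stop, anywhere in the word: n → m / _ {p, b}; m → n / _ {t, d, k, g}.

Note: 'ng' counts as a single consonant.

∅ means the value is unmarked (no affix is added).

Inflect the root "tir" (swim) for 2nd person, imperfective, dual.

Attach aspect imperfective -ir → tirir.
Attach person 2nd person -o → tiriro.
Attach number dual -gu (after vowel 'o') → tirirogu.
Nasal assimilation: no change.

tirirogu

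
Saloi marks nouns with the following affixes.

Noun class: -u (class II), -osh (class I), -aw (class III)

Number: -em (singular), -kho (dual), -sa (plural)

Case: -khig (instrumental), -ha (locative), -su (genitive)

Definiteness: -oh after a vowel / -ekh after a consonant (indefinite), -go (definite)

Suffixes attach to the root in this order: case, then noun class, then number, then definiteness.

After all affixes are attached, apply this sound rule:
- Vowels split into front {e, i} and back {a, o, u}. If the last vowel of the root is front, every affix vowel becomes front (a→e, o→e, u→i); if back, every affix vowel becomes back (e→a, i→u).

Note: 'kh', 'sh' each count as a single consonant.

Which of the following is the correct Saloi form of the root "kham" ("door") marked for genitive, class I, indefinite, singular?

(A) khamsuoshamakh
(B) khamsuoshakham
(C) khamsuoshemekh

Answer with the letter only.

A

Attach case genitive -su → khamsu.
Attach noun class class I -osh → khamsuosh.
Attach number singular -em → khamsuoshem.
Attach definiteness indefinite -ekh (after consonant 'm') → khamsuoshemekh.
Apply vowel harmony: khamsuoshemekh → khamsuoshamakh.
So the correct form is khamsuoshamakh, option (A).
(B) khamsuoshakham is wrong: it has the affixes in the wrong order.
(C) khamsuoshemekh is wrong: it fails to apply the sound rule(s).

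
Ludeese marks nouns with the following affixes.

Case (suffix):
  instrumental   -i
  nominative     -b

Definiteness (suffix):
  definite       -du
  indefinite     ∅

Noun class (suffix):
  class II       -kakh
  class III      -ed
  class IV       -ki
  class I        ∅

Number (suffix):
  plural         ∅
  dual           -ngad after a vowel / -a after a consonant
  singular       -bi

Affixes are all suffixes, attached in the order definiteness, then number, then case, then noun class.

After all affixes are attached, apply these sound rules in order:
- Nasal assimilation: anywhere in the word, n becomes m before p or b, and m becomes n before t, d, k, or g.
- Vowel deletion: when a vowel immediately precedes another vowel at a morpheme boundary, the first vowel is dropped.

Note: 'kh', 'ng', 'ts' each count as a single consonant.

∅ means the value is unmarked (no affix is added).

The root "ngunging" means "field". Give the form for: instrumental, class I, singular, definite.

Attach definiteness definite -du → ngungingdu.
Attach number singular -bi → ngungingdubi.
Attach case instrumental -i → ngungingdubii.
noun class = class I: zero marking, form stays ngungingdubii.
Nasal assimilation: no change.
Apply vowel deletion: ngungingdubii → ngungingdubi.

ngungingdubi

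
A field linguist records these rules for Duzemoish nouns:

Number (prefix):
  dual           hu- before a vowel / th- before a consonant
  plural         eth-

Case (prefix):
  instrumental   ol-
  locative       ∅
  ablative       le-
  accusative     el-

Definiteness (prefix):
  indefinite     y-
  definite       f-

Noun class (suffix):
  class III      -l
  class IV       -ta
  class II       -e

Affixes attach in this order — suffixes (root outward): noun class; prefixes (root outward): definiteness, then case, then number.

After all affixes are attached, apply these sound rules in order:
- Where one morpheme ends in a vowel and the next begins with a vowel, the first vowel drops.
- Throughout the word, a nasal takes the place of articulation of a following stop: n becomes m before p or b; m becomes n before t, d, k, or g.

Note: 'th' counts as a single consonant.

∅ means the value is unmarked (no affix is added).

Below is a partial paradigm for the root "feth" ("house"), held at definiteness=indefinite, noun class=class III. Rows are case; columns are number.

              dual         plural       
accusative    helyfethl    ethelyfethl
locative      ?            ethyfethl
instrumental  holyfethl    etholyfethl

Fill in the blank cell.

Attach definiteness indefinite y- → yfeth.
case = locative: zero marking, form stays yfeth.
Attach number dual th- (before consonant 'y') → thyfeth.
Attach noun class class III -l → thyfethl.
Vowel deletion: no change.
Nasal assimilation: no change.

thyfethl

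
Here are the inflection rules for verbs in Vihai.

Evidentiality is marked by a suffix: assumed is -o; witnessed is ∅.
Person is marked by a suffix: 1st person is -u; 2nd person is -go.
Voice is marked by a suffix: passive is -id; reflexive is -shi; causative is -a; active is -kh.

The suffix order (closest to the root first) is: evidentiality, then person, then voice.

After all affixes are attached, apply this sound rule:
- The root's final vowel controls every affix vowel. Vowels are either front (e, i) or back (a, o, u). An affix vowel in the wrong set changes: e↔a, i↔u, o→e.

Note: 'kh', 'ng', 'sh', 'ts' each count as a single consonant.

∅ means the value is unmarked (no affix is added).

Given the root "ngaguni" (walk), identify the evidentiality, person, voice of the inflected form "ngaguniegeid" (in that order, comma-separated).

assumed, 2nd person, passive

Segment: ngaguni-o-go-id.
evidentiality: -o → assumed.
person: -go → 2nd person.
voice: -id → passive.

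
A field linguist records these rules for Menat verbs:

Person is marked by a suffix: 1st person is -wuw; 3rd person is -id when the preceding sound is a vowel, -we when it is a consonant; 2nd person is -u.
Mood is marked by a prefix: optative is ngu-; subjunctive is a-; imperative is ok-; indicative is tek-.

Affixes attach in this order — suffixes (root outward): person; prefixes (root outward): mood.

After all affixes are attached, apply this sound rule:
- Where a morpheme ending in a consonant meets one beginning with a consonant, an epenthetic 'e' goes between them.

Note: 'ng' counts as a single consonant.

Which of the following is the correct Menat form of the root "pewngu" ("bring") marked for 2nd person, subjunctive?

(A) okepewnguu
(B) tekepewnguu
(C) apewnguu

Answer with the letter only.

Attach person 2nd person -u → pewnguu.
Attach mood subjunctive a- → apewnguu.
Epenthesis: no change.
So the correct form is apewnguu, option (C).
(A) okepewnguu is wrong: it uses imperative instead of subjunctive for mood.
(B) tekepewnguu is wrong: it uses indicative instead of subjunctive for mood.

C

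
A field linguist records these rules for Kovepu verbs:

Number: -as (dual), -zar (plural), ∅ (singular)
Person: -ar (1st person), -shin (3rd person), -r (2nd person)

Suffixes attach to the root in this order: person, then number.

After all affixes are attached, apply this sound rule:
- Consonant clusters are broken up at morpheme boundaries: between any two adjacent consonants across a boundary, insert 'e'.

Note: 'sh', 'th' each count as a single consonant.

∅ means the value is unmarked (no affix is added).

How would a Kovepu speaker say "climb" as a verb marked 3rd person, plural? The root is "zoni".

Attach person 3rd person -shin → zonishin.
Attach number plural -zar → zonishinzar.
Apply epenthesis: zonishinzar → zonishinezar.

zonishinezar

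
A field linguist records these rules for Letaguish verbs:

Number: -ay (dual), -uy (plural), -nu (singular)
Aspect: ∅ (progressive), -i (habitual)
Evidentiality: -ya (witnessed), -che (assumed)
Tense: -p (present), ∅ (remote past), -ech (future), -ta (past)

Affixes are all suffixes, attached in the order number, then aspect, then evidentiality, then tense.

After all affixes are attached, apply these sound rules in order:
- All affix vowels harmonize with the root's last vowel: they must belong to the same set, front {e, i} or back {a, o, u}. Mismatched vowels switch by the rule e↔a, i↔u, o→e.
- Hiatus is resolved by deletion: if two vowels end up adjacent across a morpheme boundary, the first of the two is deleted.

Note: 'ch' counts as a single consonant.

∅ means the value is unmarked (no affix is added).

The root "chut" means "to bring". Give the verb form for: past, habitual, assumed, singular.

chutnuchata

Attach number singular -nu → chutnu.
Attach aspect habitual -i → chutnui.
Attach evidentiality assumed -che → chutnuiche.
Attach tense past -ta → chutnuicheta.
Apply vowel harmony: chutnuicheta → chutnuuchata.
Apply vowel deletion: chutnuuchata → chutnuchata.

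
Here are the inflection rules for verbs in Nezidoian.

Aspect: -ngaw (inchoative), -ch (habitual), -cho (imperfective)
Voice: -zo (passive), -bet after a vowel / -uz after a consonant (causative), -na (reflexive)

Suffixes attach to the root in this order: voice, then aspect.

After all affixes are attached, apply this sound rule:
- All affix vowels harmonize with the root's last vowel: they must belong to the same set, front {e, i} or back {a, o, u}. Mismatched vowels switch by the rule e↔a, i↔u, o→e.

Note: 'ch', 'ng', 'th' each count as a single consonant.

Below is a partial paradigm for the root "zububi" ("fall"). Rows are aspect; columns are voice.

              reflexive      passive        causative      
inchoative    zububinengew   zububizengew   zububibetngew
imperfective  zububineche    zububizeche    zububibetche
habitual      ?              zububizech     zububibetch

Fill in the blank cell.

Attach voice reflexive -na → zububina.
Attach aspect habitual -ch → zububinach.
Apply vowel harmony: zububinach → zububinech.

zububinech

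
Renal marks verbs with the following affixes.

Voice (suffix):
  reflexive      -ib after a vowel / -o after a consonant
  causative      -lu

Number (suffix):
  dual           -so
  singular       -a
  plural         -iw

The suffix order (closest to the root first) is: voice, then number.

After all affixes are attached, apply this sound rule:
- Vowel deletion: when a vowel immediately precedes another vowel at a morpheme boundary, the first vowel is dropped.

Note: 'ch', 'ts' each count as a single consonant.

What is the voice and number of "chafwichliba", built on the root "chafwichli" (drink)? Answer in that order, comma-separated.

reflexive, singular

Segment: chafwichli-ib-a.
voice: -ib/o → reflexive.
number: -a → singular.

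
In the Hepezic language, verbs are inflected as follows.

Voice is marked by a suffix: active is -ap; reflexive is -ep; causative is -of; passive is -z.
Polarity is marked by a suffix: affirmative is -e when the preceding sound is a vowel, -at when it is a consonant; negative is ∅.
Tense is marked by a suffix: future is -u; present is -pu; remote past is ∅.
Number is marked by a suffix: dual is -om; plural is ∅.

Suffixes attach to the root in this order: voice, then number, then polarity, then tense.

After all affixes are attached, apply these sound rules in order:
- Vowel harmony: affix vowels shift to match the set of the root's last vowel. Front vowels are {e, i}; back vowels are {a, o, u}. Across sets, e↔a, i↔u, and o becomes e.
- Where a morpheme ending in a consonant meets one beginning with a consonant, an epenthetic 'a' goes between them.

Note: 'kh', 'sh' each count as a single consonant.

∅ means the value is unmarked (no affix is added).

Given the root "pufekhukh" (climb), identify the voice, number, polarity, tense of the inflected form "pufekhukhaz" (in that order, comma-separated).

passive, plural, negative, remote past

Segment: pufekhukh-z.
voice: -z → passive.
number: ∅ → plural.
polarity: ∅ → negative.
tense: ∅ → remote past.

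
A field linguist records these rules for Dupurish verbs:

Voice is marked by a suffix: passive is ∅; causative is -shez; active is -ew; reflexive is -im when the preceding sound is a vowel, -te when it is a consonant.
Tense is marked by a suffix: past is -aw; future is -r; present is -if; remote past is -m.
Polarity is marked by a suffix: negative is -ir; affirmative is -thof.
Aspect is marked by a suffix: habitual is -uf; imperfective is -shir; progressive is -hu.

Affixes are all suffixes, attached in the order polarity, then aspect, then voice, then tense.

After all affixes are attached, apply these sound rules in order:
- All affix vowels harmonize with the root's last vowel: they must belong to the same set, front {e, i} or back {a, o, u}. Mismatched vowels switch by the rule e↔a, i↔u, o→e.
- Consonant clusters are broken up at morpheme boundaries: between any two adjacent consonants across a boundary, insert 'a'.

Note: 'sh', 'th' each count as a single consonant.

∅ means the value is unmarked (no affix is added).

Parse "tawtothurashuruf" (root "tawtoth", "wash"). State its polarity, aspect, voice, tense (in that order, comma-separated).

negative, imperfective, passive, present

Segment: tawtoth-ir-shir-if.
polarity: -ir → negative.
aspect: -shir → imperfective.
voice: ∅ → passive.
tense: -if → present.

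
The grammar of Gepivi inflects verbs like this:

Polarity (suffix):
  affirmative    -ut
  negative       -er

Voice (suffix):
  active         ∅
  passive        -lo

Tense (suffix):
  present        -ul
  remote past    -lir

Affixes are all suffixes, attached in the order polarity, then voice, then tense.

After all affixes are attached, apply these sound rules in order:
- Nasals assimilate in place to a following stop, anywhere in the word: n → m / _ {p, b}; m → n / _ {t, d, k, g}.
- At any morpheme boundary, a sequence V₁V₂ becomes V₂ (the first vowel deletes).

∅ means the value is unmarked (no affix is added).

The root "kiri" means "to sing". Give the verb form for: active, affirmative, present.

Attach polarity affirmative -ut → kiriut.
voice = active: zero marking, form stays kiriut.
Attach tense present -ul → kiriutul.
Nasal assimilation: no change.
Apply vowel deletion: kiriutul → kirutul.

kirutul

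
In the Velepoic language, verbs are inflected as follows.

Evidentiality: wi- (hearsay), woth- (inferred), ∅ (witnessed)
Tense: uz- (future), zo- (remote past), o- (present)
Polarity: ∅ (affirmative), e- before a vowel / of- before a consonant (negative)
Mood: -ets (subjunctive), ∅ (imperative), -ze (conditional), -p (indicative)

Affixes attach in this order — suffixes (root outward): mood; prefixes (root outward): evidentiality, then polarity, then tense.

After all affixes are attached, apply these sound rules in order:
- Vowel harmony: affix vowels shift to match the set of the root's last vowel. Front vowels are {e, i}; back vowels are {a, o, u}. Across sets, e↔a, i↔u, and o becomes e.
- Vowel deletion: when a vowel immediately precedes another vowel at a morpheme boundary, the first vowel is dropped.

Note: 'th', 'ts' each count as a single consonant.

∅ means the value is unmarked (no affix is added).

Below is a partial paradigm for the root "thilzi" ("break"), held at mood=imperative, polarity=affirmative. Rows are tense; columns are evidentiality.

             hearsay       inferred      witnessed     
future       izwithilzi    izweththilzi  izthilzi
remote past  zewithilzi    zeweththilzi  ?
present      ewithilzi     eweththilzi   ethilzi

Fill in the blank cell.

zethilzi

mood = imperative: zero marking, form stays thilzi.
evidentiality = witnessed: zero marking, form stays thilzi.
polarity = affirmative: zero marking, form stays thilzi.
Attach tense remote past zo- → zothilzi.
Apply vowel harmony: zothilzi → zethilzi.
Vowel deletion: no change.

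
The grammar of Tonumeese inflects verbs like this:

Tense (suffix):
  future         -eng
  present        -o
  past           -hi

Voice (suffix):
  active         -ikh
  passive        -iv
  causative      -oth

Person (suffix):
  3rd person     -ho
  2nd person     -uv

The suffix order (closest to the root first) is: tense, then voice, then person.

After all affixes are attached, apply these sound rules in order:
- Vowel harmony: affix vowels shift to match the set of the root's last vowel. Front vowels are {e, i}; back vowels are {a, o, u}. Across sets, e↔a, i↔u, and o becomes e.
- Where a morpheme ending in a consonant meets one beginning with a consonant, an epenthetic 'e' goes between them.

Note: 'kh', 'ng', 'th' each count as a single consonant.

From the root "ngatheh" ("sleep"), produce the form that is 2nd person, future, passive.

Attach tense future -eng → ngatheheng.
Attach voice passive -iv → ngathehengiv.
Attach person 2nd person -uv → ngathehengivuv.
Apply vowel harmony: ngathehengivuv → ngathehengiviv.
Epenthesis: no change.

ngathehengiviv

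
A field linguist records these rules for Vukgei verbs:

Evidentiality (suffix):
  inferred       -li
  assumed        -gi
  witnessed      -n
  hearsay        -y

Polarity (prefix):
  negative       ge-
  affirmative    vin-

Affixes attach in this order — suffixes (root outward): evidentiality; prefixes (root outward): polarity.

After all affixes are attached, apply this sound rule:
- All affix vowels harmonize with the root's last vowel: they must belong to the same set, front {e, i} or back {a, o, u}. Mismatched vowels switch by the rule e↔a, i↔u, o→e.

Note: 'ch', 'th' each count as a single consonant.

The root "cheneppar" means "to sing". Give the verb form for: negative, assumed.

Attach polarity negative ge- → gecheneppar.
Attach evidentiality assumed -gi → gecheneppargi.
Apply vowel harmony: gecheneppargi → gacheneppargu.

gacheneppargu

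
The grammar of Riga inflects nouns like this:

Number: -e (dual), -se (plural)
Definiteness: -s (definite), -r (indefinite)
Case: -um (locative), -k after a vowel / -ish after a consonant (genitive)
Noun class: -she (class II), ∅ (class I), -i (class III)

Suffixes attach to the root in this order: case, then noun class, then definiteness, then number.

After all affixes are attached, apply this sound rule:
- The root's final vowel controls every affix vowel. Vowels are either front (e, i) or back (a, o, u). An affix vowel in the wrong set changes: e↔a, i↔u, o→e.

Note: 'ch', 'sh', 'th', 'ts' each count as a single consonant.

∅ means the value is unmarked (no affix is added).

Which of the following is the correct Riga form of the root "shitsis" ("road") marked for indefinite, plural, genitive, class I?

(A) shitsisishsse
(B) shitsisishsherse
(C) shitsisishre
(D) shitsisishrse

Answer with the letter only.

Attach case genitive -ish (after consonant 's') → shitsisish.
noun class = class I: zero marking, form stays shitsisish.
Attach definiteness indefinite -r → shitsisishr.
Attach number plural -se → shitsisishrse.
Vowel harmony: no change.
So the correct form is shitsisishrse, option (D).
(C) shitsisishre is wrong: it uses dual instead of plural for number.
(A) shitsisishsse is wrong: it uses definite instead of indefinite for definiteness.
(B) shitsisishsherse is wrong: it uses class II instead of class I for noun class.

D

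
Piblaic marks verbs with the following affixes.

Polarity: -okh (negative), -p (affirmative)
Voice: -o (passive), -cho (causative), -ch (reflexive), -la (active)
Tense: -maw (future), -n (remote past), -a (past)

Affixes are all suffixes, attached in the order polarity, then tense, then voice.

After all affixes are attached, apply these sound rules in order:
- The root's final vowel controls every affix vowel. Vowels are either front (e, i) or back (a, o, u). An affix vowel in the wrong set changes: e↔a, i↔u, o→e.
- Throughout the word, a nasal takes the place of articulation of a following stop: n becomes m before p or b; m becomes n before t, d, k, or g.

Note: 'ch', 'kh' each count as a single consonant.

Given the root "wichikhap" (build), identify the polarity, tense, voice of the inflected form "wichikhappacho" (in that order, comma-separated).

affirmative, past, causative

Segment: wichikhap-p-a-cho.
polarity: -p → affirmative.
tense: -a → past.
voice: -cho → causative.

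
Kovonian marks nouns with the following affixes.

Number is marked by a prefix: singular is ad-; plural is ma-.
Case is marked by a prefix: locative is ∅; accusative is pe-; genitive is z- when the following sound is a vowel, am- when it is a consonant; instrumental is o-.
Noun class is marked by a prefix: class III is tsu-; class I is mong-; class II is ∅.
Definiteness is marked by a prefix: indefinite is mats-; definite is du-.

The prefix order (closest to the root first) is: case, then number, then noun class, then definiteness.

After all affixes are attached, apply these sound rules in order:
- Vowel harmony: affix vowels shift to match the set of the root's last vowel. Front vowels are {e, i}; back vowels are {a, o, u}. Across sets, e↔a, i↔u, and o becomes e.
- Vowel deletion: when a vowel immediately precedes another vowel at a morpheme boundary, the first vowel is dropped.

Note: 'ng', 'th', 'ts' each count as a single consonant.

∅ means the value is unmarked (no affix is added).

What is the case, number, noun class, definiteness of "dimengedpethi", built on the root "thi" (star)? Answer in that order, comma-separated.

Segment: du-mong-ad-pe-thi.
case: pe- → accusative.
number: ad- → singular.
noun class: mong- → class I.
definiteness: du- → definite.

accusative, singular, class I, definite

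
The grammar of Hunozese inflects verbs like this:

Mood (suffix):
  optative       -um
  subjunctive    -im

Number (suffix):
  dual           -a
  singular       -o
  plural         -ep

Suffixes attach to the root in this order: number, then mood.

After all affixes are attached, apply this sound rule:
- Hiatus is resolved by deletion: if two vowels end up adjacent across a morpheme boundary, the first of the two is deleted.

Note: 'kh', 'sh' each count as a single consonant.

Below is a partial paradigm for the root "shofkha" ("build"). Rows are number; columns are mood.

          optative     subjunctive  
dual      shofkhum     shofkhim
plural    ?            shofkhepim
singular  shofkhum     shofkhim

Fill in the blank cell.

Attach number plural -ep → shofkhaep.
Attach mood optative -um → shofkhaepum.
Apply vowel deletion: shofkhaepum → shofkhepum.

shofkhepum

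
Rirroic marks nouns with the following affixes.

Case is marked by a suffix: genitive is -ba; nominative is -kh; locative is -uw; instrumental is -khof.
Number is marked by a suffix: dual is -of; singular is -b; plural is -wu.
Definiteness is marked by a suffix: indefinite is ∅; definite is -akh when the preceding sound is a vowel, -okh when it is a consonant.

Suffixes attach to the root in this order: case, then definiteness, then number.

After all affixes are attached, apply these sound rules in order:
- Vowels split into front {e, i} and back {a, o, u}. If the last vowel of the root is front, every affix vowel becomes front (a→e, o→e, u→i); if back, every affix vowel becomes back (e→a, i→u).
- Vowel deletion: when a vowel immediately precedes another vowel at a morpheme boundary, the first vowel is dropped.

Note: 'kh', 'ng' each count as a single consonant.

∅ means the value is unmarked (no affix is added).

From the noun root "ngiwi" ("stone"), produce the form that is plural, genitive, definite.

ngiwibekhwi

Attach case genitive -ba → ngiwiba.
Attach definiteness definite -akh (after vowel 'a') → ngiwibaakh.
Attach number plural -wu → ngiwibaakhwu.
Apply vowel harmony: ngiwibaakhwu → ngiwibeekhwi.
Apply vowel deletion: ngiwibeekhwi → ngiwibekhwi.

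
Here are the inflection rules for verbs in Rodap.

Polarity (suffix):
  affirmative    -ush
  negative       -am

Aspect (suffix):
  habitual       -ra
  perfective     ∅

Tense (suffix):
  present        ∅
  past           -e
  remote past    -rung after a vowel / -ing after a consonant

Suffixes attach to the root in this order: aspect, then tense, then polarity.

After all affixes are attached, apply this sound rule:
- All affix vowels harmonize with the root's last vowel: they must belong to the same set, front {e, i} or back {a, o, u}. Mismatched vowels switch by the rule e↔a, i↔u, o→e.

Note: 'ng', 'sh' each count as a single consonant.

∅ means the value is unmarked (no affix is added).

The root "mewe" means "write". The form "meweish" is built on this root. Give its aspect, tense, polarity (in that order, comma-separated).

Segment: mewe-ush.
aspect: ∅ → perfective.
tense: ∅ → present.
polarity: -ush → affirmative.

perfective, present, affirmative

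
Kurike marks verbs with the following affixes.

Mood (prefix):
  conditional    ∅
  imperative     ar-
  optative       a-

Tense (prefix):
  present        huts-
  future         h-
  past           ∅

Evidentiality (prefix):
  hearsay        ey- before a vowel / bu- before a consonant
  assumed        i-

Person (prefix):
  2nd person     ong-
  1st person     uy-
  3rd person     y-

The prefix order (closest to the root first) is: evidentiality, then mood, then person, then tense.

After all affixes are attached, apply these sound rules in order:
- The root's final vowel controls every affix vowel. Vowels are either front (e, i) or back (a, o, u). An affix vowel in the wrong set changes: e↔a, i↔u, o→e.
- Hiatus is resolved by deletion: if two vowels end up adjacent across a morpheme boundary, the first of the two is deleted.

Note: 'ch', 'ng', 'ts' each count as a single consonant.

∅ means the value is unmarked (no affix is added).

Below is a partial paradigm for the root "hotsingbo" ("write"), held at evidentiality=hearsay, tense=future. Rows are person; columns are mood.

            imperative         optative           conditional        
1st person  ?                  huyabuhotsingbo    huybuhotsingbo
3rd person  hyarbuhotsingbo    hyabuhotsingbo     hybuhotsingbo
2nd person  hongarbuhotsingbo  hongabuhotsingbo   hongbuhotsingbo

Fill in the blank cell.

Attach evidentiality hearsay bu- (before consonant 'h') → buhotsingbo.
Attach mood imperative ar- → arbuhotsingbo.
Attach person 1st person uy- → uyarbuhotsingbo.
Attach tense future h- → huyarbuhotsingbo.
Vowel harmony: no change.
Vowel deletion: no change.

huyarbuhotsingbo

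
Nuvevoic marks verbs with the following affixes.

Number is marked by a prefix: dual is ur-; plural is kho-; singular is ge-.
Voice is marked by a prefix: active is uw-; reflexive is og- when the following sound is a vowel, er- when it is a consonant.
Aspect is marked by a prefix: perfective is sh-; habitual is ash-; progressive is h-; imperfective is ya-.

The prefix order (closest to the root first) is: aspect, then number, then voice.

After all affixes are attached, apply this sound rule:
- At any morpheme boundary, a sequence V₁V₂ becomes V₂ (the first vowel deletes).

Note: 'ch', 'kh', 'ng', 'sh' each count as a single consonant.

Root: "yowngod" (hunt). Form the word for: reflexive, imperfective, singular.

Attach aspect imperfective ya- → yayowngod.
Attach number singular ge- → geyayowngod.
Attach voice reflexive er- (before consonant 'g') → ergeyayowngod.
Vowel deletion: no change.

ergeyayowngod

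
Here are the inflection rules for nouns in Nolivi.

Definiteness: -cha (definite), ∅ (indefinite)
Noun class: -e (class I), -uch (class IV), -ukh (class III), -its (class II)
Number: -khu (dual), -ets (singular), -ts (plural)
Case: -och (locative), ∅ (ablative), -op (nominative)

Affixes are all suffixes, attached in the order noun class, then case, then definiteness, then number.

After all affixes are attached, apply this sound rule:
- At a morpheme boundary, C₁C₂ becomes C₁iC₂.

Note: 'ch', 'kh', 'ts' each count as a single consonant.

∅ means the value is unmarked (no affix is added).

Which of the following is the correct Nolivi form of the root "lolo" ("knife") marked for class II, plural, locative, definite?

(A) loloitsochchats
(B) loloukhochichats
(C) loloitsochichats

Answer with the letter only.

C

Attach noun class class II -its → loloits.
Attach case locative -och → loloitsoch.
Attach definiteness definite -cha → loloitsochcha.
Attach number plural -ts → loloitsochchats.
Apply epenthesis: loloitsochchats → loloitsochichats.
So the correct form is loloitsochichats, option (C).
(A) loloitsochchats is wrong: it fails to apply the sound rule(s).
(B) loloukhochichats is wrong: it uses class III instead of class II for noun class.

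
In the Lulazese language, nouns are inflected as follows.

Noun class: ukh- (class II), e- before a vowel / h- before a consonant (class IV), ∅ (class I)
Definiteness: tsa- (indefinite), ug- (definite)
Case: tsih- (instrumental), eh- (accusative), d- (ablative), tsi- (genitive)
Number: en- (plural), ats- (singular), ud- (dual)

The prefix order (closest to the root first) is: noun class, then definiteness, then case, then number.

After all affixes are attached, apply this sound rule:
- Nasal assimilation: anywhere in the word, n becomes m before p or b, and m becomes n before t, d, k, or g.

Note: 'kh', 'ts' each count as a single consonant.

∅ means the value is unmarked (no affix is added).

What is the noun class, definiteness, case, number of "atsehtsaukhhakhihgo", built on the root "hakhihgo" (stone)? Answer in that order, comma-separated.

Segment: ats-eh-tsa-ukh-hakhihgo.
noun class: ukh- → class II.
definiteness: tsa- → indefinite.
case: eh- → accusative.
number: ats- → singular.

class II, indefinite, accusative, singular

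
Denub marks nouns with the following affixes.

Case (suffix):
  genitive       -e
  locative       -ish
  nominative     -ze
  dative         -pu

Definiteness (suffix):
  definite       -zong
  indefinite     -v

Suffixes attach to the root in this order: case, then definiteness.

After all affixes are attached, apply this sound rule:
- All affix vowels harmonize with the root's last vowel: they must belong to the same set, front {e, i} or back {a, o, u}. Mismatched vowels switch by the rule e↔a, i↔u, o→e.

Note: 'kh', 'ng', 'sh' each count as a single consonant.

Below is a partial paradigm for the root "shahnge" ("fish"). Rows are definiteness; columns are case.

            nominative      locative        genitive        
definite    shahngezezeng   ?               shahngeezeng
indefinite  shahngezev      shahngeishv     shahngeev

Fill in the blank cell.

Attach case locative -ish → shahngeish.
Attach definiteness definite -zong → shahngeishzong.
Apply vowel harmony: shahngeishzong → shahngeishzeng.

shahngeishzeng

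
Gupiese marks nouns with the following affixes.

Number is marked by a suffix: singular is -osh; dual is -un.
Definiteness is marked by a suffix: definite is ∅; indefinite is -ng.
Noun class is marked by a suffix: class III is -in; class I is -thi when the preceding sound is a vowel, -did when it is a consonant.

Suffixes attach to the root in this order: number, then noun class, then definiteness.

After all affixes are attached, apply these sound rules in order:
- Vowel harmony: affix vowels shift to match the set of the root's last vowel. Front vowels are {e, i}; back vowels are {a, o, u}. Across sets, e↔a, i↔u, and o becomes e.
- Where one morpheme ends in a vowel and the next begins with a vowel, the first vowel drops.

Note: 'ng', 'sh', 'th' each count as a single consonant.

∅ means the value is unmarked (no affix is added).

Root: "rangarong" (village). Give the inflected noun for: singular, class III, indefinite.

Attach number singular -osh → rangarongosh.
Attach noun class class III -in → rangarongoshin.
Attach definiteness indefinite -ng → rangarongoshinng.
Apply vowel harmony: rangarongoshinng → rangarongoshunng.
Vowel deletion: no change.

rangarongoshunng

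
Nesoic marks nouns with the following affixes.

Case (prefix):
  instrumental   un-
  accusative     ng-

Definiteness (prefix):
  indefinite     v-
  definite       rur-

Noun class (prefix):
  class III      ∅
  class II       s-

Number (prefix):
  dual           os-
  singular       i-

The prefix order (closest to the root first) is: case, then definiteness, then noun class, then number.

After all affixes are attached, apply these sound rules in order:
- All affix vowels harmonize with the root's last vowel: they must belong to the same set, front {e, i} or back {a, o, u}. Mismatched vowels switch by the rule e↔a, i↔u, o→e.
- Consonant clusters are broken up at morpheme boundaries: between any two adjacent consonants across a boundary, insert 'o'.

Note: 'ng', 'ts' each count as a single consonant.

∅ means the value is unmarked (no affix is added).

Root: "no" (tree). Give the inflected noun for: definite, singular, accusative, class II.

Attach case accusative ng- → ngno.
Attach definiteness definite rur- → rurngno.
Attach noun class class II s- → srurngno.
Attach number singular i- → isrurngno.
Apply vowel harmony: isrurngno → usrurngno.
Apply epenthesis: usrurngno → usorurongono.

usorurongono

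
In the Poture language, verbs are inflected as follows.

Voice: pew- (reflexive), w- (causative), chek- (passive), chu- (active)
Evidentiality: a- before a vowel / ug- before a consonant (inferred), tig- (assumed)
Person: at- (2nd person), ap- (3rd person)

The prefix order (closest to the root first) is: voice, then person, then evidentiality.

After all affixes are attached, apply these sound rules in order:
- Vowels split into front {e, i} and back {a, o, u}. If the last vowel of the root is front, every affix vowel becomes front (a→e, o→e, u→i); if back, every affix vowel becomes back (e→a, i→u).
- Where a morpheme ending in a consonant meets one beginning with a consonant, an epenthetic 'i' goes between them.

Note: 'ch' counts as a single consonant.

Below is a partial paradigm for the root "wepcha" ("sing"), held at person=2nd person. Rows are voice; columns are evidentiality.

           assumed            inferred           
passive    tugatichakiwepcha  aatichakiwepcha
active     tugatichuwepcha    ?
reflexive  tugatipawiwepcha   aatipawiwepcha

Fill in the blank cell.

aatichuwepcha

Attach voice active chu- → chuwepcha.
Attach person 2nd person at- → atchuwepcha.
Attach evidentiality inferred a- (before vowel 'a') → aatchuwepcha.
Vowel harmony: no change.
Apply epenthesis: aatchuwepcha → aatichuwepcha.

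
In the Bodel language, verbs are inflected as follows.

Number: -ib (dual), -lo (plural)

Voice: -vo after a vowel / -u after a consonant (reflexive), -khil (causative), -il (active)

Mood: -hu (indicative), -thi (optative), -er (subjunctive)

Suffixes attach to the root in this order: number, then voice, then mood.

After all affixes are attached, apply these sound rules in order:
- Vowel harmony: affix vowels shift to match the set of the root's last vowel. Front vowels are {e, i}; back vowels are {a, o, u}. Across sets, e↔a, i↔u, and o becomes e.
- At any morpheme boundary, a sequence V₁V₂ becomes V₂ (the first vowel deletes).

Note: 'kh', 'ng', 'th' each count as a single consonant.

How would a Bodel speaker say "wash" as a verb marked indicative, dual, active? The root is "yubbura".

yubburubulhu

Attach number dual -ib → yubburaib.
Attach voice active -il → yubburaibil.
Attach mood indicative -hu → yubburaibilhu.
Apply vowel harmony: yubburaibilhu → yubburaubulhu.
Apply vowel deletion: yubburaubulhu → yubburubulhu.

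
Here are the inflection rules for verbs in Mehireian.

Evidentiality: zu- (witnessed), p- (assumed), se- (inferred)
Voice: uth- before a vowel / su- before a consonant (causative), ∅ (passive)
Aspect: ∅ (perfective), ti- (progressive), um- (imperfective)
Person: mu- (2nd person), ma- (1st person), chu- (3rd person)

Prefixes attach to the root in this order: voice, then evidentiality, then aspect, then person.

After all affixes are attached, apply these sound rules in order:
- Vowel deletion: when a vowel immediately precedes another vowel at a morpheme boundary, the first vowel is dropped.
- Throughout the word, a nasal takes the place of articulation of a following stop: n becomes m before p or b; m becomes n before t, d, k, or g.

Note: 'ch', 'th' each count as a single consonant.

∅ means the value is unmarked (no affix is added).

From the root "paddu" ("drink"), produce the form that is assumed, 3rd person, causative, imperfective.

Attach voice causative su- (before consonant 'p') → supaddu.
Attach evidentiality assumed p- → psupaddu.
Attach aspect imperfective um- → umpsupaddu.
Attach person 3rd person chu- → chuumpsupaddu.
Apply vowel deletion: chuumpsupaddu → chumpsupaddu.
Nasal assimilation: no change.

chumpsupaddu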